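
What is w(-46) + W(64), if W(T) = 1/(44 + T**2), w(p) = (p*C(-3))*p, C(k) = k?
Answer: -26280719/4140 ≈ -6348.0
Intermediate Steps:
w(p) = -3*p**2 (w(p) = (p*(-3))*p = (-3*p)*p = -3*p**2)
w(-46) + W(64) = -3*(-46)**2 + 1/(44 + 64**2) = -3*2116 + 1/(44 + 4096) = -6348 + 1/4140 = -26280719/4140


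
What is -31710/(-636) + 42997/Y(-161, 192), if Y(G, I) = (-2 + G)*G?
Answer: 143251937/2781758 ≈ 51.497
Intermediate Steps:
Y(G, I) = G*(-2 + G)
-31710/(-636) + 42997/Y(-161, 192) = -31710/(-636) + 42997/((-161*(-2 - 161))) = -31710*(-1/636) + 42997/((-161*(-163))) = 5285/106 + 42997/26243 = 143251937/2781758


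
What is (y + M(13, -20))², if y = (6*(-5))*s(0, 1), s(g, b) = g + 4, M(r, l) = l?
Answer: 19600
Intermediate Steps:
s(g, b) = 4 + g
y = -120 (y = (6*(-5))*(4 + 0) = -30*4 = -120)
(y + M(13, -20))² = (-120 - 20)² = (-140)² = 19600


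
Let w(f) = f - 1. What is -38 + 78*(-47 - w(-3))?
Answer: -3392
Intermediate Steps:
w(f) = -1 + f
-38 + 78*(-47 - w(-3)) = -38 + 78*(-47 - (-1 - 3)) = -38 + 78*(-47 - 1*(-4)) = -38 + 78*(-47 + 4) = -38 + 78*(-43) = -38 - 3354 = -3392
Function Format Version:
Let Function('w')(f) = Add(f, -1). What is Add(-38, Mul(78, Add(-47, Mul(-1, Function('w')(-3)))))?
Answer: -3392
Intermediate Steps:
Function('w')(f) = Add(-1, f)
Add(-38, Mul(78, Add(-47, Mul(-1, Function('w')(-3))))) = Add(-38, Mul(78, Add(-47, Mul(-1, Add(-1, -3))))) = Add(-38, Mul(78, Add(-47, Mul(-1, -4)))) = Add(-38, Mul(78, Add(-47, 4))) = Add(-38, Mul(78, -43)) = Add(-38, -3354) = -3392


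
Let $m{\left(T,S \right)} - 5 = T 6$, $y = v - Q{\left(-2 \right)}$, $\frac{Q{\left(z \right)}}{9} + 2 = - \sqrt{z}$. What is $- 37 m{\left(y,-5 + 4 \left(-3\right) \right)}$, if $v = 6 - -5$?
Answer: $-6623 - 1998 i \sqrt{2} \approx -6623.0 - 2825.6 i$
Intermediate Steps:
$v = 11$ ($v = 6 + 5 = 11$)
$Q{\left(z \right)} = -18 - 9 \sqrt{z}$ ($Q{\left(z \right)} = -18 + 9 \left(- \sqrt{z}\right) = -18 - 9 \sqrt{z}$)
$y = 29 + 9 i \sqrt{2}$ ($y = 11 - \left(-18 - 9 \sqrt{-2}\right) = 11 - \left(-18 - 9 i \sqrt{2}\right) = 11 + \left(18 + 9 i \sqrt{2}\right) = 29 + 9 i \sqrt{2} \approx 29.0 + 12.728 i$)
$m{\left(T,S \right)} = 5 + 6 T$ ($m{\left(T,S \right)} = 5 + T 6 = 5 + 6 T$)
$- 37 m{\left(y,-5 + 4 \left(-3\right) \right)} = - 37 \left(5 + 6 \left(29 + 9 i \sqrt{2}\right)\right) = - 37 \left(5 + \left(174 + 54 i \sqrt{2}\right)\right) = - 37 \left(179 + 54 i \sqrt{2}\right) = -6623 - 1998 i \sqrt{2}$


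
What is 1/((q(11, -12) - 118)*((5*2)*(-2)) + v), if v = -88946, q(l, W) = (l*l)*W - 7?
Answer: -1/57406 ≈ -1.7420e-5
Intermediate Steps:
q(l, W) = -7 + W*l**2 (q(l, W) = l**2*W - 7 = W*l**2 - 7 = -7 + W*l**2)
1/((q(11, -12) - 118)*((5*2)*(-2)) + v) = 1/(((-7 - 12*11**2) - 118)*((5*2)*(-2)) - 88946) = 1/(((-7 - 12*121) - 118)*(10*(-2)) - 88946) = 1/(((-7 - 1452) - 118)*(-20) - 88946) = 1/((-1459 - 118)*(-20) - 88946) = 1/(-1577*(-20) - 88946) = 1/(31540 - 88946) = 1/(-57406) = -1/57406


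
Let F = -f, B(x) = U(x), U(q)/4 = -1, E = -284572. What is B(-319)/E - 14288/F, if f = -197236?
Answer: -254073487/3507990187 ≈ -0.072427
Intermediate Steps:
U(q) = -4 (U(q) = 4*(-1) = -4)
B(x) = -4
F = 197236 (F = -1*(-197236) = 197236)
B(-319)/E - 14288/F = -4/(-284572) - 14288/197236 = -4*(-1/284572) - 14288*1/197236 = 1/71143 - 3572/49309 = -254073487/3507990187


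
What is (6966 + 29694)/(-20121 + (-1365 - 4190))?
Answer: -9165/6419 ≈ -1.4278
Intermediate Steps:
(6966 + 29694)/(-20121 + (-1365 - 4190)) = 36660/(-20121 - 5555) = 36660/(-25676) = 36660*(-1/25676) = -9165/6419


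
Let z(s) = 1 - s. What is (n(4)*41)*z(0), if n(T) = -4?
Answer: -164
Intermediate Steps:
(n(4)*41)*z(0) = (-4*41)*(1 - 1*0) = -164*(1 + 0) = -164*1 = -164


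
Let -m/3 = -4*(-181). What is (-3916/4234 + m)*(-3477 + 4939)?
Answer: -6725319884/2117 ≈ -3.1768e+6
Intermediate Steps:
m = -2172 (m = -(-12)*(-181) = -3*724 = -2172)
(-3916/4234 + m)*(-3477 + 4939) = (-3916/4234 - 2172)*(-3477 + 4939) = (-3916*1/4234 - 2172)*1462 = (-1958/2117 - 2172)*1462 = -4600082/2117*1462 = -6725319884/2117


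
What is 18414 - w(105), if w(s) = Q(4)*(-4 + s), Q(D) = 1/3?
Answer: 55141/3 ≈ 18380.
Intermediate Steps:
Q(D) = ⅓
w(s) = -4/3 + s/3 (w(s) = (-4 + s)/3 = -4/3 + s/3)
18414 - w(105) = 18414 - (-4/3 + (⅓)*105) = 18414 - (-4/3 + 35) = 18414 - 1*101/3 = 18414 - 101/3 = 55141/3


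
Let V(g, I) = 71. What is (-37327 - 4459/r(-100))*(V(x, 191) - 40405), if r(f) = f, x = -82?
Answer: 75187436247/50 ≈ 1.5037e+9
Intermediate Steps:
(-37327 - 4459/r(-100))*(V(x, 191) - 40405) = (-37327 - 4459/(-100))*(71 - 40405) = (-37327 - 4459*(-1/100))*(-40334) = (-37327 + 4459/100)*(-40334) = -3728241/100*(-40334) = 75187436247/50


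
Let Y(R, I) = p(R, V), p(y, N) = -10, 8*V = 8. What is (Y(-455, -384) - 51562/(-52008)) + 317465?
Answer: 8255125601/26004 ≈ 3.1746e+5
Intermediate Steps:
V = 1 (V = (⅛)*8 = 1)
Y(R, I) = -10
(Y(-455, -384) - 51562/(-52008)) + 317465 = (-10 - 51562/(-52008)) + 317465 = (-10 - 51562*(-1/52008)) + 317465 = (-10 + 25781/26004) + 317465 = -234259/26004 + 317465 = 8255125601/26004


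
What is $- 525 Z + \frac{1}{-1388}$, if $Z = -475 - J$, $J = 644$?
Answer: $\frac{815415299}{1388} \approx 5.8748 \cdot 10^{5}$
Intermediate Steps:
$Z = -1119$ ($Z = -475 - 644 = -1119$)
$- 525 Z + \frac{1}{-1388} = \left(-525\right) \left(-1119\right) + \frac{1}{-1388} = 587475 - \frac{1}{1388} = \frac{815415299}{1388}$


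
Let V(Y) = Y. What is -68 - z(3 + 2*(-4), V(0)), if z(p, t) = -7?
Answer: -61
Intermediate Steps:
-68 - z(3 + 2*(-4), V(0)) = -68 - 1*(-7) = -68 + 7 = -61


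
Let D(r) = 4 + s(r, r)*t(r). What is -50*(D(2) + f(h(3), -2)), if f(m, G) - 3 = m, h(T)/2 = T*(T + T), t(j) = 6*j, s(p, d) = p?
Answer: -3350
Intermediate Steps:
h(T) = 4*T**2 (h(T) = 2*(T*(T + T)) = 2*(T*(2*T)) = 2*(2*T**2) = 4*T**2)
f(m, G) = 3 + m
D(r) = 4 + 6*r**2 (D(r) = 4 + r*(6*r) = 4 + 6*r**2)
-50*(D(2) + f(h(3), -2)) = -50*((4 + 6*2**2) + (3 + 4*3**2)) = -50*((4 + 6*4) + (3 + 4*9)) = -50*((4 + 24) + (3 + 36)) = -50*(28 + 39) = -50*67 = -3350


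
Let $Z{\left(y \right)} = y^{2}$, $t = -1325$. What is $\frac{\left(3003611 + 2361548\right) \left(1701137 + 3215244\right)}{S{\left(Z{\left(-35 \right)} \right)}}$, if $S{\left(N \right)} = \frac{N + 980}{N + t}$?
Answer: $- \frac{527543315391580}{441} \approx -1.1962 \cdot 10^{12}$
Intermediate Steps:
$S{\left(N \right)} = \frac{980 + N}{-1325 + N}$ ($S{\left(N \right)} = \frac{N + 980}{N - 1325} = \frac{980 + N}{-1325 + N}$)
$\frac{\left(3003611 + 2361548\right) \left(1701137 + 3215244\right)}{S{\left(Z{\left(-35 \right)} \right)}} = \frac{\left(3003611 + 2361548\right) \left(1701137 + 3215244\right)}{\frac{1}{-1325 + \left(-35\right)^{2}} \left(980 + \left(-35\right)^{2}\right)} = \frac{5365159 \cdot 4916381}{\frac{1}{-1325 + 1225} \left(980 + 1225\right)} = \frac{26377165769579}{\frac{1}{-100} \cdot 2205} = \frac{26377165769579}{\left(- \frac{1}{100}\right) 2205} = \frac{26377165769579}{- \frac{441}{20}} = 26377165769579 \left(- \frac{20}{441}\right) = - \frac{527543315391580}{441}$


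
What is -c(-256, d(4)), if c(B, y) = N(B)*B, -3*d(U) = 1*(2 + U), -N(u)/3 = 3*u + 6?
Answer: 585216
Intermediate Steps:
N(u) = -18 - 9*u (N(u) = -3*(3*u + 6) = -3*(6 + 3*u) = -18 - 9*u)
d(U) = -2/3 - U/3 (d(U) = -(2 + U)/3 = -2/3 - U/3)
c(B, y) = B*(-18 - 9*B) (c(B, y) = (-18 - 9*B)*B = B*(-18 - 9*B))
-c(-256, d(4)) = -(-9)*(-256)*(2 - 256) = -(-9)*(-256)*(-254) = -1*(-585216) = 585216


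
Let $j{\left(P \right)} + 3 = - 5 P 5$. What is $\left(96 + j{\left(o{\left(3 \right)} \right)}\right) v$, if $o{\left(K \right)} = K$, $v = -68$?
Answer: $-1224$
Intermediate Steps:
$j{\left(P \right)} = -3 - 25 P$ ($j{\left(P \right)} = -3 + - 5 P 5 = -3 - 25 P$)
$\left(96 + j{\left(o{\left(3 \right)} \right)}\right) v = \left(96 - 78\right) \left(-68\right) = 18 \left(-68\right) = -1224$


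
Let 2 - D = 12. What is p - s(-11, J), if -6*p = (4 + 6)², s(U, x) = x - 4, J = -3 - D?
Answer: -59/3 ≈ -19.667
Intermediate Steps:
D = -10 (D = 2 - 1*12 = 2 - 12 = -10)
J = 7 (J = -3 - 1*(-10) = -3 + 10 = 7)
s(U, x) = -4 + x
p = -50/3 (p = -(4 + 6)²/6 = -⅙*10² = -⅙*100 = -50/3 ≈ -16.667)
p - s(-11, J) = -50/3 - (-4 + 7) = -50/3 - 1*3 = -50/3 - 3 = -59/3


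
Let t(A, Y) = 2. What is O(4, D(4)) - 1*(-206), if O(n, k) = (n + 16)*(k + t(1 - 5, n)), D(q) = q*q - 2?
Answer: 526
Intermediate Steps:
D(q) = -2 + q² (D(q) = q² - 2 = -2 + q²)
O(n, k) = (2 + k)*(16 + n) (O(n, k) = (n + 16)*(k + 2) = (16 + n)*(2 + k) = (2 + k)*(16 + n))
O(4, D(4)) - 1*(-206) = (32 + 2*4 + 16*(-2 + 4²) + (-2 + 4²)*4) - 1*(-206) = (32 + 8 + 16*(-2 + 16) + (-2 + 16)*4) + 206 = (32 + 8 + 16*14 + 14*4) + 206 = (32 + 8 + 224 + 56) + 206 = 320 + 206 = 526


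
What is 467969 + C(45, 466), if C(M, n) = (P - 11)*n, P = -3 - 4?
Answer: 459581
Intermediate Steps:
P = -7
C(M, n) = -18*n (C(M, n) = (-7 - 11)*n = -18*n)
467969 + C(45, 466) = 467969 - 18*466 = 467969 - 8388 = 459581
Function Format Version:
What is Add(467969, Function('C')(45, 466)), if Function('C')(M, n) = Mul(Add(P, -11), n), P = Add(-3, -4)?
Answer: 459581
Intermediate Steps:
P = -7
Function('C')(M, n) = Mul(-18, n) (Function('C')(M, n) = Mul(Add(-7, -11), n) = Mul(-18, n))
Add(467969, Function('C')(45, 466)) = Add(467969, Mul(-18, 466)) = Add(467969, -8388) = 459581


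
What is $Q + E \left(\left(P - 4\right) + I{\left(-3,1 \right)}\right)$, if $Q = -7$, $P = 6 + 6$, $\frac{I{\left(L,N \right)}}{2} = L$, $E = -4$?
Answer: $-15$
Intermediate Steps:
$I{\left(L,N \right)} = 2 L$
$P = 12$
$Q + E \left(\left(P - 4\right) + I{\left(-3,1 \right)}\right) = -7 - 4 \left(\left(12 - 4\right) + 2 \left(-3\right)\right) = -7 - 4 \left(8 - 6\right) = -7 - 8 = -15$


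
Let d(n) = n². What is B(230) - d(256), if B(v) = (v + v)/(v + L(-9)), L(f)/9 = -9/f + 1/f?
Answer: -7798554/119 ≈ -65534.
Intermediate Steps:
L(f) = -72/f (L(f) = 9*(-9/f + 1/f) = 9*(-8/f) = -72/f)
B(v) = 2*v/(8 + v) (B(v) = (v + v)/(v - 72/(-9)) = (2*v)/(v - 72*(-⅑)) = (2*v)/(v + 8) = (2*v)/(8 + v) = 2*v/(8 + v))
B(230) - d(256) = 2*230/(8 + 230) - 1*256² = 2*230/238 - 1*65536 = 2*230*(1/238) - 65536 = 230/119 - 65536 = -7798554/119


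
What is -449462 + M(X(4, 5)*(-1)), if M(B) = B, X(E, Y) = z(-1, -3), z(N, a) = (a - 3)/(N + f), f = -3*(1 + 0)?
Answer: -898927/2 ≈ -4.4946e+5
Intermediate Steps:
f = -3 (f = -3*1 = -3)
z(N, a) = (-3 + a)/(-3 + N) (z(N, a) = (a - 3)/(N - 3) = (-3 + a)/(-3 + N))
X(E, Y) = 3/2 (X(E, Y) = (-3 - 3)/(-3 - 1) = -6/(-4) = -¼*(-6) = 3/2)
-449462 + M(X(4, 5)*(-1)) = -449462 + (3/2)*(-1) = -449462 - 3/2 = -898927/2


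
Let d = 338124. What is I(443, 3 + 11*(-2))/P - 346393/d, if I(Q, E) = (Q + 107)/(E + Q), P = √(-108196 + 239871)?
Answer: -346393/338124 + 55*√5267/1116604 ≈ -1.0209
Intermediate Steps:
P = 5*√5267 (P = √131675 = 5*√5267 ≈ 362.87)
I(Q, E) = (107 + Q)/(E + Q)
I(443, 3 + 11*(-2))/P - 346393/d = ((107 + 443)/((3 + 11*(-2)) + 443))/((5*√5267)) - 346393/338124 = (550/((3 - 22) + 443))*(√5267/26335) - 346393*1/338124 = (550/(-19 + 443))*(√5267/26335) - 346393/338124 = (550/424)*(√5267/26335) - 346393/338124 = ((1/424)*550)*(√5267/26335) - 346393/338124 = 275*(√5267/26335)/212 - 346393/338124 = 55*√5267/1116604 - 346393/338124 = -346393/338124 + 55*√5267/1116604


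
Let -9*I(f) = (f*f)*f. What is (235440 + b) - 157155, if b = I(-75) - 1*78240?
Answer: 46920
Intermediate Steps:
I(f) = -f**3/9 (I(f) = -f*f*f/9 = -f**2*f/9 = -f**3/9)
b = -31365 (b = -1/9*(-75)**3 - 1*78240 = -1/9*(-421875) - 78240 = 46875 - 78240 = -31365)
(235440 + b) - 157155 = (235440 - 31365) - 157155 = 204075 - 157155 = 46920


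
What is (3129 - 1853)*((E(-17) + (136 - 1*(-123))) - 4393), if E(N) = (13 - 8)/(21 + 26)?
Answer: -247917868/47 ≈ -5.2748e+6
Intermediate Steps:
E(N) = 5/47
(3129 - 1853)*((E(-17) + (136 - 1*(-123))) - 4393) = (3129 - 1853)*((5/47 + (136 - 1*(-123))) - 4393) = 1276*((5/47 + (136 + 123)) - 4393) = 1276*((5/47 + 259) - 4393) = 1276*(12178/47 - 4393) = 1276*(-194293/47) = -247917868/47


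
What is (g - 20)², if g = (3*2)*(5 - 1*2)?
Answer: 4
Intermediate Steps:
g = 18 (g = 6*(5 - 2) = 6*3 = 18)
(g - 20)² = (18 - 20)² = (-2)² = 4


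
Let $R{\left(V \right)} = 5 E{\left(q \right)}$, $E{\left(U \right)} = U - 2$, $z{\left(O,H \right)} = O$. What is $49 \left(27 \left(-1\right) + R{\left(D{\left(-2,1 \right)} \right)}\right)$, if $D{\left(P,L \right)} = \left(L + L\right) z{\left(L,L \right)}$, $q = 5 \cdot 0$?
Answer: $-1813$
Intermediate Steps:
$q = 0$
$E{\left(U \right)} = -2 + U$ ($E{\left(U \right)} = U - 2 = -2 + U$)
$D{\left(P,L \right)} = 2 L^{2}$ ($D{\left(P,L \right)} = \left(L + L\right) L = 2 L L = 2 L^{2}$)
$R{\left(V \right)} = -10$ ($R{\left(V \right)} = 5 \left(-2 + 0\right) = 5 \left(-2\right) = -10$)
$49 \left(27 \left(-1\right) + R{\left(D{\left(-2,1 \right)} \right)}\right) = 49 \left(27 \left(-1\right) - 10\right) = 49 \left(-27 - 10\right) = 49 \left(-37\right) = -1813$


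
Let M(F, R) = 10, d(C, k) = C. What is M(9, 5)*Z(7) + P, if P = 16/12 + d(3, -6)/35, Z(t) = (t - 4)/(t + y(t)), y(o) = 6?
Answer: 5087/1365 ≈ 3.7267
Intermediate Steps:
Z(t) = (-4 + t)/(6 + t) (Z(t) = (t - 4)/(t + 6) = (-4 + t)/(6 + t))
P = 149/105 (P = 16/12 + 3/35 = 16*(1/12) + 3*(1/35) = 4/3 + 3/35 = 149/105 ≈ 1.4190)
M(9, 5)*Z(7) + P = 10*((-4 + 7)/(6 + 7)) + 149/105 = 10*(3/13) + 149/105 = 30/13 + 149/105 = 5087/1365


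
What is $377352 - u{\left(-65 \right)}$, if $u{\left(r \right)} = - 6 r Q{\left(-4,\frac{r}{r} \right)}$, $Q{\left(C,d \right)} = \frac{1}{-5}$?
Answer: $377430$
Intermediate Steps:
$Q{\left(C,d \right)} = - \frac{1}{5}$
$u{\left(r \right)} = \frac{6 r}{5}$ ($u{\left(r \right)} = - 6 r \left(- \frac{1}{5}\right) = \frac{6 r}{5}$)
$377352 - u{\left(-65 \right)} = 377352 - \frac{6}{5} \left(-65\right) = 377352 - -78 = 377352 + 78 = 377430$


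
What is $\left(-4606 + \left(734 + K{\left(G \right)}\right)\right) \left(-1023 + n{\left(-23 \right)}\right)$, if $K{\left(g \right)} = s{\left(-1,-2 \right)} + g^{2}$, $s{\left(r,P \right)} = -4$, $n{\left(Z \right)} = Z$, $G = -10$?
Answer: $3949696$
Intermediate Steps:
$K{\left(g \right)} = -4 + g^{2}$
$\left(-4606 + \left(734 + K{\left(G \right)}\right)\right) \left(-1023 + n{\left(-23 \right)}\right) = \left(-4606 + \left(734 - \left(4 - \left(-10\right)^{2}\right)\right)\right) \left(-1023 - 23\right) = \left(-4606 + \left(734 + \left(-4 + 100\right)\right)\right) \left(-1046\right) = \left(-4606 + \left(734 + 96\right)\right) \left(-1046\right) = \left(-4606 + 830\right) \left(-1046\right) = \left(-3776\right) \left(-1046\right) = 3949696$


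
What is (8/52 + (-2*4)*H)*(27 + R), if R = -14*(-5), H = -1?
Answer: 10282/13 ≈ 790.92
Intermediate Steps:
R = 70
(8/52 + (-2*4)*H)*(27 + R) = (8/52 - 2*4*(-1))*(27 + 70) = (8*(1/52) - 8*(-1))*97 = (2/13 + 8)*97 = (106/13)*97 = 10282/13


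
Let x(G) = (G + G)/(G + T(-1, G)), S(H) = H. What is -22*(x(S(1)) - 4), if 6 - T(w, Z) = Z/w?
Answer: 165/2 ≈ 82.500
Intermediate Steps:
T(w, Z) = 6 - Z/w
x(G) = 2*G/(6 + 2*G) (x(G) = (G + G)/(G + (6 - 1*G/(-1))) = (2*G)/(G + (6 - 1*G*(-1))) = (2*G)/(G + (6 + G)) = (2*G)/(6 + 2*G) = 2*G/(6 + 2*G))
-22*(x(S(1)) - 4) = -22*(1/(3 + 1) - 4) = -22*(1/4 - 4) = -22*(-15/4) = 165/2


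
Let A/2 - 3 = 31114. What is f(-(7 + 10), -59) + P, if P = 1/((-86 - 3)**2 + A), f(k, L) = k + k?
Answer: -2385269/70155 ≈ -34.000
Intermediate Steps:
A = 62234 (A = 6 + 2*31114 = 6 + 62228 = 62234)
f(k, L) = 2*k
P = 1/70155 (P = 1/((-86 - 3)**2 + 62234) = 1/((-89)**2 + 62234) = 1/(7921 + 62234) = 1/70155 ≈ 1.4254e-5)
f(-(7 + 10), -59) + P = 2*(-(7 + 10)) + 1/70155 = 2*(-1*17) + 1/70155 = 2*(-17) + 1/70155 = -34 + 1/70155 = -2385269/70155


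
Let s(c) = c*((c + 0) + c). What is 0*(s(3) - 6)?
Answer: 0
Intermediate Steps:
s(c) = 2*c**2 (s(c) = c*(c + c) = c*(2*c) = 2*c**2)
0*(s(3) - 6) = 0*(2*3**2 - 6) = 0*(2*9 - 6) = 0*(18 - 6) = 0*12 = 0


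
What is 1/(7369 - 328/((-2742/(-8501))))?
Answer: 1371/8708735 ≈ 0.00015743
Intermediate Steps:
1/(7369 - 328/((-2742/(-8501)))) = 1/(7369 - 328/((-2742*(-1/8501)))) = 1/(7369 - 328/2742/8501) = 1/(7369 - 328*8501/2742) = 1/(7369 - 1394164/1371) = 1/(8708735/1371) = 1371/8708735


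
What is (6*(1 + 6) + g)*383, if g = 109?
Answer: 57833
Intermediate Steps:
(6*(1 + 6) + g)*383 = (6*(1 + 6) + 109)*383 = (6*7 + 109)*383 = (42 + 109)*383 = 151*383 = 57833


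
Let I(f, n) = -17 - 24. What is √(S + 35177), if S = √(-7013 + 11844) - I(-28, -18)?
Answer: √(35218 + √4831) ≈ 187.85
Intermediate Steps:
I(f, n) = -41
S = 41 + √4831 (S = √(-7013 + 11844) - 1*(-41) = √4831 + 41 = 41 + √4831 ≈ 110.51)
√(S + 35177) = √((41 + √4831) + 35177) = √(35218 + √4831)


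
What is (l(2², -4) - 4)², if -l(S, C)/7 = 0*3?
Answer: 16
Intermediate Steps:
l(S, C) = 0 (l(S, C) = -0*3 = -7*0 = 0)
(l(2², -4) - 4)² = (0 - 4)² = (-4)² = 16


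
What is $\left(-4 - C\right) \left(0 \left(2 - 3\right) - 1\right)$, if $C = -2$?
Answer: $2$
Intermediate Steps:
$\left(-4 - C\right) \left(0 \left(2 - 3\right) - 1\right) = \left(-4 - -2\right) \left(0 \left(2 - 3\right) - 1\right) = \left(-4 + 2\right) \left(0 \left(-1\right) - 1\right) = - 2 \left(0 - 1\right) = \left(-2\right) \left(-1\right) = 2$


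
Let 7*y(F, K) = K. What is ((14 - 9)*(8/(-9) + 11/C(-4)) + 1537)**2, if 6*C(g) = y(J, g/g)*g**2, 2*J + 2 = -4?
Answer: 14577906121/5184 ≈ 2.8121e+6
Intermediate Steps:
J = -3 (J = -1 + (1/2)*(-4) = -1 - 2 = -3)
y(F, K) = K/7
C(g) = g**2/42 (C(g) = (((g/g)/7)*g**2)/6 = (((1/7)*1)*g**2)/6 = (g**2/7)/6 = g**2/42)
((14 - 9)*(8/(-9) + 11/C(-4)) + 1537)**2 = ((14 - 9)*(8/(-9) + 11/(((1/42)*(-4)**2))) + 1537)**2 = (5*(8*(-1/9) + 11/(((1/42)*16))) + 1537)**2 = (5*(-8/9 + 11/(8/21)) + 1537)**2 = (5*(-8/9 + 11*(21/8)) + 1537)**2 = (5*(-8/9 + 231/8) + 1537)**2 = (5*(2015/72) + 1537)**2 = (10075/72 + 1537)**2 = (120739/72)**2 = 14577906121/5184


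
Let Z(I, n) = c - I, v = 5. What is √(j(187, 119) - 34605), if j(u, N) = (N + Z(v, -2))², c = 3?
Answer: 6*I*√581 ≈ 144.62*I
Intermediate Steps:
Z(I, n) = 3 - I
j(u, N) = (-2 + N)² (j(u, N) = (N + (3 - 1*5))² = (N + (3 - 5))² = (N - 2)² = (-2 + N)²)
√(j(187, 119) - 34605) = √((-2 + 119)² - 34605) = √(117² - 34605) = √(13689 - 34605) = √(-20916) = 6*I*√581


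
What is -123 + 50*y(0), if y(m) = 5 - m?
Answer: 127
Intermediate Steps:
-123 + 50*y(0) = -123 + 50*(5 - 1*0) = -123 + 50*(5 + 0) = -123 + 50*5 = -123 + 250 = 127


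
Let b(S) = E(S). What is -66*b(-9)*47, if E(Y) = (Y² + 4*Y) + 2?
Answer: -145794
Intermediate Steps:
E(Y) = 2 + Y² + 4*Y
b(S) = 2 + S² + 4*S
-66*b(-9)*47 = -66*(2 + (-9)² + 4*(-9))*47 = -66*(2 + 81 - 36)*47 = -66*47*47 = -3102*47 = -145794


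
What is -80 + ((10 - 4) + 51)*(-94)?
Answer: -5438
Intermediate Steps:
-80 + ((10 - 4) + 51)*(-94) = -80 + (6 + 51)*(-94) = -80 + 57*(-94) = -80 - 5358 = -5438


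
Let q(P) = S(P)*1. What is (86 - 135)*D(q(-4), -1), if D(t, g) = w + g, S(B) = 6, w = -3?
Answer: 196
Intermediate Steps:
q(P) = 6 (q(P) = 6*1 = 6)
D(t, g) = -3 + g
(86 - 135)*D(q(-4), -1) = (86 - 135)*(-3 - 1) = -49*(-4) = 196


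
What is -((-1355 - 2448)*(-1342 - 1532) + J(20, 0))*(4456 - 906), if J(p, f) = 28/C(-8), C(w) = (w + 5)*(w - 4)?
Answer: -349207837750/9 ≈ -3.8801e+10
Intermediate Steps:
C(w) = (-4 + w)*(5 + w) (C(w) = (5 + w)*(-4 + w) = (-4 + w)*(5 + w))
J(p, f) = 7/9 (J(p, f) = 28/(-20 - 8 + (-8)²) = 28/(-20 - 8 + 64) = 28/36 = 28*(1/36) = 7/9)
-((-1355 - 2448)*(-1342 - 1532) + J(20, 0))*(4456 - 906) = -((-1355 - 2448)*(-1342 - 1532) + 7/9)*(4456 - 906) = -(-3803*(-2874) + 7/9)*3550 = -(10929822 + 7/9)*3550 = -98368405*3550/9 = -1*349207837750/9 = -349207837750/9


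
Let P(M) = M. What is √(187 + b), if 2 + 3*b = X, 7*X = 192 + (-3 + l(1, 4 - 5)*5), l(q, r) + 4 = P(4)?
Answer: √1758/3 ≈ 13.976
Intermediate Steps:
l(q, r) = 0 (l(q, r) = -4 + 4 = 0)
X = 27 (X = (192 + (-3 + 0*5))/7 = (192 + (-3 + 0))/7 = (192 - 3)/7 = (⅐)*189 = 27)
b = 25/3 (b = -⅔ + (⅓)*27 = -⅔ + 9 = 25/3 ≈ 8.3333)
√(187 + b) = √(187 + 25/3) = √(586/3) = √1758/3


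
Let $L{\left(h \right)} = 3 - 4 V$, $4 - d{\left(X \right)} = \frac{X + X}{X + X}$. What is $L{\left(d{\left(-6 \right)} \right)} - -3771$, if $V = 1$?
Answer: $3770$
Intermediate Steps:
$d{\left(X \right)} = 3$ ($d{\left(X \right)} = 4 - \frac{X + X}{X + X} = 4 - \frac{2 X}{2 X} = 4 - 2 X \frac{1}{2 X} = 4 - 1 = 3$)
$L{\left(h \right)} = -1$ ($L{\left(h \right)} = 3 - 4 = -1$)
$L{\left(d{\left(-6 \right)} \right)} - -3771 = -1 - -3771 = -1 + 3771 = 3770$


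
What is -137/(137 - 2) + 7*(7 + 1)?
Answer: 7423/135 ≈ 54.985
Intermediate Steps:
-137/(137 - 2) + 7*(7 + 1) = -137/135 + 7*8 = (1/135)*(-137) + 56 = -137/135 + 56 = 7423/135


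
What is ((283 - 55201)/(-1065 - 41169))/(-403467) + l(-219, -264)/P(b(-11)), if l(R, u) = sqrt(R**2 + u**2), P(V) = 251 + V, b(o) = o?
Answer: -3051/946668071 + sqrt(13073)/80 ≈ 1.4292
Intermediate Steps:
((283 - 55201)/(-1065 - 41169))/(-403467) + l(-219, -264)/P(b(-11)) = ((283 - 55201)/(-1065 - 41169))/(-403467) + sqrt((-219)**2 + (-264)**2)/(251 - 11) = -54918/(-42234)*(-1/403467) + sqrt(47961 + 69696)/240 = -54918*(-1/42234)*(-1/403467) + sqrt(117657)*(1/240) = (9153/7039)*(-1/403467) + (3*sqrt(13073))*(1/240) = -3051/946668071 + sqrt(13073)/80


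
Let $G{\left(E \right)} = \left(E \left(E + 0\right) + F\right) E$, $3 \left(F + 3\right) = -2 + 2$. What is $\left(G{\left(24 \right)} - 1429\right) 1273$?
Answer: $15687179$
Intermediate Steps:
$F = -3$ ($F = -3 + \frac{-2 + 2}{3} = -3 + \frac{1}{3} \cdot 0 = -3 + 0 = -3$)
$G{\left(E \right)} = E \left(-3 + E^{2}\right)$ ($G{\left(E \right)} = \left(E \left(E + 0\right) - 3\right) E = \left(E E - 3\right) E = \left(E^{2} - 3\right) E = \left(-3 + E^{2}\right) E = E \left(-3 + E^{2}\right)$)
$\left(G{\left(24 \right)} - 1429\right) 1273 = \left(24 \left(-3 + 24^{2}\right) - 1429\right) 1273 = \left(24 \left(-3 + 576\right) - 1429\right) 1273 = \left(24 \cdot 573 - 1429\right) 1273 = \left(13752 - 1429\right) 1273 = 12323 \cdot 1273 = 15687179$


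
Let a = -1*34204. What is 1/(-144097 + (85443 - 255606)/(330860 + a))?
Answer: -296656/42747409795 ≈ -6.9397e-6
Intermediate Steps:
a = -34204
1/(-144097 + (85443 - 255606)/(330860 + a)) = 1/(-144097 + (85443 - 255606)/(330860 - 34204)) = 1/(-144097 - 170163/296656) = 1/(-42747409795/296656) = -296656/42747409795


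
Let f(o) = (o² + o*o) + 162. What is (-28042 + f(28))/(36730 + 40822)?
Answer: -3289/9694 ≈ -0.33928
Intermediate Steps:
f(o) = 162 + 2*o² (f(o) = (o² + o²) + 162 = 2*o² + 162 = 162 + 2*o²)
(-28042 + f(28))/(36730 + 40822) = (-28042 + (162 + 2*28²))/(36730 + 40822) = (-28042 + (162 + 2*784))/77552 = (-28042 + (162 + 1568))*(1/77552) = (-28042 + 1730)*(1/77552) = -26312*1/77552 = -3289/9694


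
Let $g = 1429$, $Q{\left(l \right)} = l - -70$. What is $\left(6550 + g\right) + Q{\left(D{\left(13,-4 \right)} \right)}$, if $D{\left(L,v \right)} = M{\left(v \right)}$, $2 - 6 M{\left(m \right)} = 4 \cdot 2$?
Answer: $8048$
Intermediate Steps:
$M{\left(m \right)} = -1$ ($M{\left(m \right)} = \frac{1}{3} - \frac{4 \cdot 2}{6} = \frac{1}{3} - \frac{4}{3} = -1$)
$D{\left(L,v \right)} = -1$
$Q{\left(l \right)} = 70 + l$ ($Q{\left(l \right)} = l + 70 = 70 + l$)
$\left(6550 + g\right) + Q{\left(D{\left(13,-4 \right)} \right)} = \left(6550 + 1429\right) + \left(70 - 1\right) = 7979 + 69 = 8048$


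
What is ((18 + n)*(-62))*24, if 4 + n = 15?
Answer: -43152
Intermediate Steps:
n = 11 (n = -4 + 15 = 11)
((18 + n)*(-62))*24 = ((18 + 11)*(-62))*24 = (29*(-62))*24 = -1798*24 = -43152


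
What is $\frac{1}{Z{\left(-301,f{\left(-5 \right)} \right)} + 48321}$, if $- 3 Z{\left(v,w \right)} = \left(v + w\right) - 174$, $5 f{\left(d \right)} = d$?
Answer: $\frac{3}{145439} \approx 2.0627 \cdot 10^{-5}$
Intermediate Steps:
$f{\left(d \right)} = \frac{d}{5}$
$Z{\left(v,w \right)} = 58 - \frac{v}{3} - \frac{w}{3}$ ($Z{\left(v,w \right)} = - \frac{\left(v + w\right) - 174}{3} = - \frac{-174 + v + w}{3} = 58 - \frac{v}{3} - \frac{w}{3}$)
$\frac{1}{Z{\left(-301,f{\left(-5 \right)} \right)} + 48321} = \frac{1}{\left(58 - - \frac{301}{3} - \frac{\frac{1}{5} \left(-5\right)}{3}\right) + 48321} = \frac{1}{\left(58 + \frac{301}{3} - - \frac{1}{3}\right) + 48321} = \frac{1}{\left(58 + \frac{301}{3} + \frac{1}{3}\right) + 48321} = \frac{1}{\frac{476}{3} + 48321} = \frac{1}{\frac{145439}{3}} = \frac{3}{145439}$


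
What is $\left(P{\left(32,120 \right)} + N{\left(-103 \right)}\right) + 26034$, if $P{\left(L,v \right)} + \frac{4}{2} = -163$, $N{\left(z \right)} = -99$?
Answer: $25770$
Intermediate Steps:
$P{\left(L,v \right)} = -165$ ($P{\left(L,v \right)} = -2 - 163 = -165$)
$\left(P{\left(32,120 \right)} + N{\left(-103 \right)}\right) + 26034 = \left(-165 - 99\right) + 26034 = -264 + 26034 = 25770$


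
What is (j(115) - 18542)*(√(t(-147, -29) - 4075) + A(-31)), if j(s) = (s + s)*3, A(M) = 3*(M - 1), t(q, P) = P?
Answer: 1713792 - 107112*I*√114 ≈ 1.7138e+6 - 1.1436e+6*I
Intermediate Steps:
A(M) = -3 + 3*M (A(M) = 3*(-1 + M) = -3 + 3*M)
j(s) = 6*s (j(s) = (2*s)*3 = 6*s)
(j(115) - 18542)*(√(t(-147, -29) - 4075) + A(-31)) = (6*115 - 18542)*(√(-29 - 4075) + (-3 + 3*(-31))) = (690 - 18542)*(√(-4104) + (-3 - 93)) = -17852*(6*I*√114 - 96) = -17852*(-96 + 6*I*√114) = 1713792 - 107112*I*√114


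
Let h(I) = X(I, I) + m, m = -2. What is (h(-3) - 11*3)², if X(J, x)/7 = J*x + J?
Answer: 49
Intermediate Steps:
X(J, x) = 7*J + 7*J*x (X(J, x) = 7*(J*x + J) = 7*(J + J*x) = 7*J + 7*J*x)
h(I) = -2 + 7*I*(1 + I) (h(I) = 7*I*(1 + I) - 2 = -2 + 7*I*(1 + I))
(h(-3) - 11*3)² = ((-2 + 7*(-3)*(1 - 3)) - 11*3)² = ((-2 + 7*(-3)*(-2)) - 33)² = ((-2 + 42) - 33)² = (40 - 33)² = 7² = 49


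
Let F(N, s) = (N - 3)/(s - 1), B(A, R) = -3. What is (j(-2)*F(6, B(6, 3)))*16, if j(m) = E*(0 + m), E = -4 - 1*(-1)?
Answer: -72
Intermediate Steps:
E = -3 (E = -4 + 1 = -3)
F(N, s) = (-3 + N)/(-1 + s)
j(m) = -3*m (j(m) = -3*(0 + m) = -3*m)
(j(-2)*F(6, B(6, 3)))*16 = ((-3*(-2))*((-3 + 6)/(-1 - 3)))*16 = (6*(3/(-4)))*16 = (6*(-¼*3))*16 = (6*(-¾))*16 = -9/2*16 = -72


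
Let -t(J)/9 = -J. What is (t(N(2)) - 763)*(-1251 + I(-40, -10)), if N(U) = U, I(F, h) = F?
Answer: 961795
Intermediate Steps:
t(J) = 9*J (t(J) = -(-9)*J = 9*J)
(t(N(2)) - 763)*(-1251 + I(-40, -10)) = (9*2 - 763)*(-1251 - 40) = (18 - 763)*(-1291) = -745*(-1291) = 961795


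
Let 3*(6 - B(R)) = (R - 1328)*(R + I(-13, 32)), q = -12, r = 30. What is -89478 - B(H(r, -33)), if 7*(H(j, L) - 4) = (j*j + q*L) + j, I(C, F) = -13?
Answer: -7728298/49 ≈ -1.5772e+5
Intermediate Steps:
H(j, L) = 4 - 12*L/7 + j/7 + j**2/7 (H(j, L) = 4 + ((j*j - 12*L) + j)/7 = 4 + ((j**2 - 12*L) + j)/7 = 4 + (j + j**2 - 12*L)/7 = 4 + (-12*L/7 + j/7 + j**2/7) = 4 - 12*L/7 + j/7 + j**2/7)
B(R) = 6 - (-1328 + R)*(-13 + R)/3 (B(R) = 6 - (R - 1328)*(R - 13)/3 = 6 - (-1328 + R)*(-13 + R)/3)
-89478 - B(H(r, -33)) = -89478 - (-17246/3 + 447*(4 - 12/7*(-33) + (1/7)*30 + (1/7)*30**2) - (4 - 12/7*(-33) + (1/7)*30 + (1/7)*30**2)**2/3) = -89478 - (-17246/3 + 447*(4 + 396/7 + 30/7 + (1/7)*900) - (4 + 396/7 + 30/7 + (1/7)*900)**2/3) = -89478 - (-17246/3 + 447*(4 + 396/7 + 30/7 + 900/7) - (4 + 396/7 + 30/7 + 900/7)**2/3) = -89478 - (-17246/3 + 447*(1354/7) - (1354/7)**2/3) = -89478 - (-17246/3 + 605238/7 - 1/3*1833316/49) = -89478 - (-17246/3 + 605238/7 - 1833316/147) = -89478 - 1*3343876/49 = -89478 - 3343876/49 = -7728298/49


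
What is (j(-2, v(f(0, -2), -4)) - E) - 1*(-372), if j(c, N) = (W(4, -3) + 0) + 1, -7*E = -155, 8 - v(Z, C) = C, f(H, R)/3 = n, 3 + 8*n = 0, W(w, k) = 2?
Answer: 2470/7 ≈ 352.86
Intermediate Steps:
n = -3/8 (n = -3/8 + (⅛)*0 = -3/8 + 0 = -3/8 ≈ -0.37500)
f(H, R) = -9/8 (f(H, R) = 3*(-3/8) = -9/8)
v(Z, C) = 8 - C
E = 155/7 (E = -⅐*(-155) = 155/7 ≈ 22.143)
j(c, N) = 3 (j(c, N) = (2 + 0) + 1 = 2 + 1 = 3)
(j(-2, v(f(0, -2), -4)) - E) - 1*(-372) = (3 - 1*155/7) - 1*(-372) = (3 - 155/7) + 372 = -134/7 + 372 = 2470/7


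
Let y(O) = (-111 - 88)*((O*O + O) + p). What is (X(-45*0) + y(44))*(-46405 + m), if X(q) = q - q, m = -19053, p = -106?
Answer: 24410990108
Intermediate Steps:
y(O) = 21094 - 199*O - 199*O² (y(O) = (-111 - 88)*((O*O + O) - 106) = -199*((O² + O) - 106) = -199*((O + O²) - 106) = -199*(-106 + O + O²) = 21094 - 199*O - 199*O²)
X(q) = 0
(X(-45*0) + y(44))*(-46405 + m) = (0 + (21094 - 199*44 - 199*44²))*(-46405 - 19053) = (0 + (21094 - 8756 - 199*1936))*(-65458) = (0 + (21094 - 8756 - 385264))*(-65458) = (0 - 372926)*(-65458) = -372926*(-65458) = 24410990108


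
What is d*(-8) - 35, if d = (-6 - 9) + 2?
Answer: 69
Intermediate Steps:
d = -13 (d = -15 + 2 = -13)
d*(-8) - 35 = -13*(-8) - 35 = 104 - 35 = 69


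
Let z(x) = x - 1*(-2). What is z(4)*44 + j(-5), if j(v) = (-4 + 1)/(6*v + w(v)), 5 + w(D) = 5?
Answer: 2641/10 ≈ 264.10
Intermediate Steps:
w(D) = 0 (w(D) = -5 + 5 = 0)
z(x) = 2 + x (z(x) = x + 2 = 2 + x)
j(v) = -1/(2*v) (j(v) = (-4 + 1)/(6*v + 0) = -3*1/(6*v) = -1/(2*v))
z(4)*44 + j(-5) = (2 + 4)*44 - ½/(-5) = 6*44 - ½*(-⅕) = 264 + ⅒ = 2641/10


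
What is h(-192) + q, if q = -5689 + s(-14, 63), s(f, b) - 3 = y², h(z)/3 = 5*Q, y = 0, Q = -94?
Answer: -7096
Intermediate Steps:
h(z) = -1410 (h(z) = 3*(5*(-94)) = 3*(-470) = -1410)
s(f, b) = 3 (s(f, b) = 3 + 0² = 3 + 0 = 3)
q = -5686 (q = -5689 + 3 = -5686)
h(-192) + q = -1410 - 5686 = -7096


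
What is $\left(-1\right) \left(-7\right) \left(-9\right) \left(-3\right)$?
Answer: $189$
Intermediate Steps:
$\left(-1\right) \left(-7\right) \left(-9\right) \left(-3\right) = 7 \left(-9\right) \left(-3\right) = \left(-63\right) \left(-3\right) = 189$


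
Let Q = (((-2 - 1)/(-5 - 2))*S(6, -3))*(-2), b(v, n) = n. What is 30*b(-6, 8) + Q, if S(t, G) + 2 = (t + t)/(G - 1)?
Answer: 1710/7 ≈ 244.29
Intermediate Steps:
S(t, G) = -2 + 2*t/(-1 + G) (S(t, G) = -2 + (t + t)/(G - 1) = -2 + (2*t)/(-1 + G) = -2 + 2*t/(-1 + G))
Q = 30/7 (Q = (((-2 - 1)/(-5 - 2))*(2*(1 + 6 - 1*(-3))/(-1 - 3)))*(-2) = ((-3/(-7))*(2*(1 + 6 + 3)/(-4)))*(-2) = ((-3*(-⅐))*(2*(-¼)*10))*(-2) = ((3/7)*(-5))*(-2) = -15/7*(-2) = 30/7 ≈ 4.2857)
30*b(-6, 8) + Q = 30*8 + 30/7 = 240 + 30/7 = 1710/7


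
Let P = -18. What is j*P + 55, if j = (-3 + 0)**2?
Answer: -107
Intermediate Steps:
j = 9 (j = (-3)**2 = 9)
j*P + 55 = 9*(-18) + 55 = -162 + 55 = -107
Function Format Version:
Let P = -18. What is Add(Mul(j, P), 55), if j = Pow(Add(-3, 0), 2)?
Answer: -107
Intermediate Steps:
j = 9 (j = Pow(-3, 2) = 9)
Add(Mul(j, P), 55) = Add(Mul(9, -18), 55) = Add(-162, 55) = -107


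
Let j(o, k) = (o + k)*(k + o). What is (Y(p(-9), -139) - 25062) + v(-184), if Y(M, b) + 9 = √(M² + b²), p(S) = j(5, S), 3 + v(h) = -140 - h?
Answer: -25030 + √19577 ≈ -24890.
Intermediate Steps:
v(h) = -143 - h (v(h) = -3 + (-140 - h) = -143 - h)
j(o, k) = (k + o)² (j(o, k) = (k + o)*(k + o) = (k + o)²)
p(S) = (5 + S)² (p(S) = (S + 5)² = (5 + S)²)
Y(M, b) = -9 + √(M² + b²)
(Y(p(-9), -139) - 25062) + v(-184) = ((-9 + √(((5 - 9)²)² + (-139)²)) - 25062) + (-143 - 1*(-184)) = ((-9 + √(((-4)²)² + 19321)) - 25062) + (-143 + 184) = ((-9 + √(16² + 19321)) - 25062) + 41 = ((-9 + √(256 + 19321)) - 25062) + 41 = ((-9 + √19577) - 25062) + 41 = (-25071 + √19577) + 41 = -25030 + √19577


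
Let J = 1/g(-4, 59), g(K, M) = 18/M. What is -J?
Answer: -59/18 ≈ -3.2778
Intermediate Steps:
J = 59/18 (J = 1/(18/59) = 59/18 ≈ 3.2778)
-J = -1*59/18 = -59/18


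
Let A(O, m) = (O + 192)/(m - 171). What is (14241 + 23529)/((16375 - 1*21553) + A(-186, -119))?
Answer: -1825550/250271 ≈ -7.2943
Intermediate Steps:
A(O, m) = (192 + O)/(-171 + m)
(14241 + 23529)/((16375 - 1*21553) + A(-186, -119)) = (14241 + 23529)/((16375 - 1*21553) + (192 - 186)/(-171 - 119)) = 37770/((16375 - 21553) + 6/(-290)) = 37770/(-5178 - 1/290*6) = 37770/(-5178 - 3/145) = 37770/(-750813/145) = 37770*(-145/750813) = -1825550/250271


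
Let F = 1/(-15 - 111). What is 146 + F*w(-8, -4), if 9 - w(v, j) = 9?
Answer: 146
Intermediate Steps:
w(v, j) = 0 (w(v, j) = 9 - 1*9 = 9 - 9 = 0)
F = -1/126 (F = 1/(-126) = -1/126 ≈ -0.0079365)
146 + F*w(-8, -4) = 146 - 1/126*0 = 146 + 0 = 146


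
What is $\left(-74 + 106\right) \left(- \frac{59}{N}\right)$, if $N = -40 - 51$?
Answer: $\frac{1888}{91} \approx 20.747$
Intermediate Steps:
$N = -91$
$\left(-74 + 106\right) \left(- \frac{59}{N}\right) = \left(-74 + 106\right) \left(- \frac{59}{-91}\right) = 32 \left(\left(-59\right) \left(- \frac{1}{91}\right)\right) = 32 \cdot \frac{59}{91} = \frac{1888}{91}$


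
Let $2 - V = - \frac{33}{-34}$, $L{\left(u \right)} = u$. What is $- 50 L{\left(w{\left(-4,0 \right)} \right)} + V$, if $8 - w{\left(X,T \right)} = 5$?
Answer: $- \frac{5065}{34} \approx -148.97$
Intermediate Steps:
$w{\left(X,T \right)} = 3$ ($w{\left(X,T \right)} = 8 - 5 = 3$)
$V = \frac{35}{34}$ ($V = 2 - - \frac{33}{-34} = 2 - \left(-33\right) \left(- \frac{1}{34}\right) = 2 - \frac{33}{34} = \frac{35}{34} \approx 1.0294$)
$- 50 L{\left(w{\left(-4,0 \right)} \right)} + V = \left(-50\right) 3 + \frac{35}{34} = -150 + \frac{35}{34} = - \frac{5065}{34}$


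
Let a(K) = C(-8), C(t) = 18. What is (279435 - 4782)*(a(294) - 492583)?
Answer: -135284454945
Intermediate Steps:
a(K) = 18
(279435 - 4782)*(a(294) - 492583) = (279435 - 4782)*(18 - 492583) = 274653*(-492565) = -135284454945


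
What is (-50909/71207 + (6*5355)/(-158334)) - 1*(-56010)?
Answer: 105245631352144/1879081523 ≈ 56009.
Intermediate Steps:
(-50909/71207 + (6*5355)/(-158334)) - 1*(-56010) = (-50909*1/71207 + 32130*(-1/158334)) + 56010 = (-50909/71207 - 5355/26389) + 56010 = -1724751086/1879081523 + 56010 = 105245631352144/1879081523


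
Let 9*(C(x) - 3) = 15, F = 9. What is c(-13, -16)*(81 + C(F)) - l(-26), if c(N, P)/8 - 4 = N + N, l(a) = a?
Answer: -45154/3 ≈ -15051.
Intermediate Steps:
c(N, P) = 32 + 16*N (c(N, P) = 32 + 8*(N + N) = 32 + 8*(2*N) = 32 + 16*N)
C(x) = 14/3 (C(x) = 3 + (1/9)*15 = 3 + 5/3 = 14/3)
c(-13, -16)*(81 + C(F)) - l(-26) = (32 + 16*(-13))*(81 + 14/3) - 1*(-26) = (32 - 208)*(257/3) + 26 = -176*257/3 + 26 = -45232/3 + 26 = -45154/3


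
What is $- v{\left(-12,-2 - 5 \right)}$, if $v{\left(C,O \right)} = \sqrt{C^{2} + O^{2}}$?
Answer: $- \sqrt{193} \approx -13.892$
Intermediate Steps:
$- v{\left(-12,-2 - 5 \right)} = - \sqrt{\left(-12\right)^{2} + \left(-2 - 5\right)^{2}} = - \sqrt{144 + \left(-7\right)^{2}} = - \sqrt{144 + 49} = - \sqrt{193}$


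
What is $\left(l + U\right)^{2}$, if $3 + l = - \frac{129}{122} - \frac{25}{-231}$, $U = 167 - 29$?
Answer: $\frac{14271931508041}{794225124} \approx 17970.0$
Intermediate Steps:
$U = 138$ ($U = 167 - 29 = 138$)
$l = - \frac{111295}{28182}$ ($l = -3 - \left(- \frac{25}{231} + \frac{129}{122}\right) = -3 - \frac{26749}{28182} = - \frac{111295}{28182} \approx -3.9492$)
$\left(l + U\right)^{2} = \left(- \frac{111295}{28182} + 138\right)^{2} = \left(\frac{3777821}{28182}\right)^{2} = \frac{14271931508041}{794225124}$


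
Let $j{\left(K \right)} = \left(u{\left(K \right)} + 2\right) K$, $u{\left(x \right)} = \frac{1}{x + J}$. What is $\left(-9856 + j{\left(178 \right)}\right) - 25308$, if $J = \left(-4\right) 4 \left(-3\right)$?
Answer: $- \frac{3933215}{113} \approx -34807.0$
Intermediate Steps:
$J = 48$ ($J = \left(-16\right) \left(-3\right) = 48$)
$u{\left(x \right)} = \frac{1}{48 + x}$ ($u{\left(x \right)} = \frac{1}{x + 48} = \frac{1}{48 + x}$)
$j{\left(K \right)} = K \left(2 + \frac{1}{48 + K}\right)$ ($j{\left(K \right)} = \left(\frac{1}{48 + K} + 2\right) K = \left(2 + \frac{1}{48 + K}\right) K = K \left(2 + \frac{1}{48 + K}\right)$)
$\left(-9856 + j{\left(178 \right)}\right) - 25308 = \left(-9856 + \frac{178 \left(97 + 2 \cdot 178\right)}{48 + 178}\right) - 25308 = \left(-9856 + \frac{178 \left(97 + 356\right)}{226}\right) - 25308 = \left(-9856 + 178 \cdot \frac{1}{226} \cdot 453\right) - 25308 = \left(-9856 + \frac{40317}{113}\right) - 25308 = - \frac{1073411}{113} - 25308 = - \frac{3933215}{113}$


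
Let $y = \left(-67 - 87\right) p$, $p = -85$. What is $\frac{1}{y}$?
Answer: $\frac{1}{13090} \approx 7.6394 \cdot 10^{-5}$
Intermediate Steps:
$y = 13090$ ($y = \left(-67 - 87\right) \left(-85\right) = \left(-154\right) \left(-85\right) = 13090$)
$\frac{1}{y} = \frac{1}{13090}$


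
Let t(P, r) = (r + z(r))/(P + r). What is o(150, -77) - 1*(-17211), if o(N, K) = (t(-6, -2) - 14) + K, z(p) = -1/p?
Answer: 273923/16 ≈ 17120.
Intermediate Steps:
t(P, r) = (r - 1/r)/(P + r)
o(N, K) = -221/16 + K (o(N, K) = ((-1 + (-2)**2)/((-2)*(-6 - 2)) - 14) + K = (-1/2*(-1 + 4)/(-8) - 14) + K = (-1/2*(-1/8)*3 - 14) + K = (3/16 - 14) + K = -221/16 + K)
o(150, -77) - 1*(-17211) = (-221/16 - 77) - 1*(-17211) = -1453/16 + 17211 = 273923/16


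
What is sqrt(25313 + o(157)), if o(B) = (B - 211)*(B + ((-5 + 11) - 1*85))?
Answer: sqrt(21101) ≈ 145.26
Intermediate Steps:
o(B) = (-211 + B)*(-79 + B) (o(B) = (-211 + B)*(B + (6 - 85)) = (-211 + B)*(B - 79) = (-211 + B)*(-79 + B))
sqrt(25313 + o(157)) = sqrt(25313 + (16669 + 157**2 - 290*157)) = sqrt(25313 + (16669 + 24649 - 45530)) = sqrt(25313 - 4212) = sqrt(21101)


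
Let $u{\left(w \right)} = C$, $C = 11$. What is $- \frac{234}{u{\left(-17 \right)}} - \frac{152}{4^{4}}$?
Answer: $- \frac{7697}{352} \approx -21.866$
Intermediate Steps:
$u{\left(w \right)} = 11$
$- \frac{234}{u{\left(-17 \right)}} - \frac{152}{4^{4}} = - \frac{234}{11} - \frac{152}{4^{4}} = \left(-234\right) \frac{1}{11} - \frac{152}{256} = - \frac{234}{11} - \frac{19}{32} = - \frac{7697}{352}$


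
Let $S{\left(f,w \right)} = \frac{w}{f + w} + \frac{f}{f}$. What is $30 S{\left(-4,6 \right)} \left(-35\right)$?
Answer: $-4200$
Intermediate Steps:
$S{\left(f,w \right)} = 1 + \frac{w}{f + w}$ ($S{\left(f,w \right)} = \frac{w}{f + w} + 1 = 1 + \frac{w}{f + w}$)
$30 S{\left(-4,6 \right)} \left(-35\right) = 30 \frac{-4 + 2 \cdot 6}{-4 + 6} \left(-35\right) = 30 \frac{-4 + 12}{2} \left(-35\right) = 30 \cdot \frac{1}{2} \cdot 8 \left(-35\right) = 30 \cdot 4 \left(-35\right) = 120 \left(-35\right) = -4200$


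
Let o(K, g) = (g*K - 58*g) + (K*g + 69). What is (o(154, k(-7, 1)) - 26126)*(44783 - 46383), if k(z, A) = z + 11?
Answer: 40091200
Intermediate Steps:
k(z, A) = 11 + z
o(K, g) = 69 - 58*g + 2*K*g (o(K, g) = (K*g - 58*g) + (69 + K*g) = (-58*g + K*g) + (69 + K*g) = 69 - 58*g + 2*K*g)
(o(154, k(-7, 1)) - 26126)*(44783 - 46383) = ((69 - 58*(11 - 7) + 2*154*(11 - 7)) - 26126)*(44783 - 46383) = ((69 - 58*4 + 2*154*4) - 26126)*(-1600) = ((69 - 232 + 1232) - 26126)*(-1600) = (1069 - 26126)*(-1600) = -25057*(-1600) = 40091200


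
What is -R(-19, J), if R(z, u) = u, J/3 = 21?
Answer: -63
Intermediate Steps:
J = 63 (J = 3*21 = 63)
-R(-19, J) = -1*63 = -63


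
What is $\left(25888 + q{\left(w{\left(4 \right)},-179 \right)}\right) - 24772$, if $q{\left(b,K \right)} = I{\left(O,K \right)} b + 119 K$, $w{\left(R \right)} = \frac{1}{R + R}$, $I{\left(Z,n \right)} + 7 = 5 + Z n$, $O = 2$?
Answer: $-20230$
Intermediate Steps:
$I{\left(Z,n \right)} = -2 + Z n$ ($I{\left(Z,n \right)} = -7 + \left(5 + Z n\right) = -2 + Z n$)
$w{\left(R \right)} = \frac{1}{2 R}$
$q{\left(b,K \right)} = 119 K + b \left(-2 + 2 K\right)$ ($q{\left(b,K \right)} = \left(-2 + 2 K\right) b + 119 K = b \left(-2 + 2 K\right) + 119 K = 119 K + b \left(-2 + 2 K\right)$)
$\left(25888 + q{\left(w{\left(4 \right)},-179 \right)}\right) - 24772 = \left(25888 + \left(119 \left(-179\right) + 2 \frac{1}{2 \cdot 4} \left(-1 - 179\right)\right)\right) - 24772 = \left(25888 - \left(21301 - 2 \cdot \frac{1}{2} \cdot \frac{1}{4} \left(-180\right)\right)\right) - 24772 = \left(25888 - \left(21301 - -45\right)\right) - 24772 = \left(25888 - 21346\right) - 24772 = 4542 - 24772 = -20230$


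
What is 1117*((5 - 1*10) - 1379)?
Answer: -1545928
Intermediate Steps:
1117*((5 - 1*10) - 1379) = 1117*((5 - 10) - 1379) = 1117*(-5 - 1379) = 1117*(-1384) = -1545928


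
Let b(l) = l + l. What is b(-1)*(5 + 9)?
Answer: -28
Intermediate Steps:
b(l) = 2*l
b(-1)*(5 + 9) = (2*(-1))*(5 + 9) = -2*14 = -28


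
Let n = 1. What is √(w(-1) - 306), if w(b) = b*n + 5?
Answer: I*√302 ≈ 17.378*I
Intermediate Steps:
w(b) = 5 + b (w(b) = b*1 + 5 = b + 5 = 5 + b)
√(w(-1) - 306) = √((5 - 1) - 306) = √(4 - 306) = √(-302) = I*√302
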